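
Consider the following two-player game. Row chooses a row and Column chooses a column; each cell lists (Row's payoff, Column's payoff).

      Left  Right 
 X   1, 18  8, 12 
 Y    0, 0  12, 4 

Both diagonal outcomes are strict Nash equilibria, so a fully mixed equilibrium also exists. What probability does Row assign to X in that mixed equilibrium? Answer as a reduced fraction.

2/5

Row's mix p on X must make Column indifferent between Left and Right.
Column's payoff from Left: 18p + 0(1−p). From Right: 12p + 4(1−p).
Set equal: 6p = 4(1−p) → p = 4/10 = 2/5.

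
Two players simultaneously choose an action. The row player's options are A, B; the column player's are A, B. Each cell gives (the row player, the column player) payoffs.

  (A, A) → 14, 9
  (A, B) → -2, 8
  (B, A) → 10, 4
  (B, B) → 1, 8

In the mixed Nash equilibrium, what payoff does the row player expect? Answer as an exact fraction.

34/7

The column player mixes with probability q on A, chosen so the row player is indifferent: 14q + (-2)(1−q) = 10q + 1(1−q) gives q = 3/7.
The row player's expected payoff (from either row, since indifferent) is 14·3/7 + (-2)·4/7 = 34/7.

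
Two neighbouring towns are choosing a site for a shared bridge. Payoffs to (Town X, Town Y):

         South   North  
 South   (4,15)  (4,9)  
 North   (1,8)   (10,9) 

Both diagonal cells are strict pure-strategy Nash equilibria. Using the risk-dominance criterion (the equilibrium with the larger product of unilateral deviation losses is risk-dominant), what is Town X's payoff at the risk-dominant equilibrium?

At both South: Town X loses 4 − 1 = 3 by deviating; Town Y loses 15 − 9 = 6. Product = 3·6 = 18.
At both North: Town X loses 10 − 4 = 6 by deviating; Town Y loses 9 − 8 = 1. Product = 6·1 = 6.
18 > 6, so both South is risk-dominant. Town X's payoff there is 4.

4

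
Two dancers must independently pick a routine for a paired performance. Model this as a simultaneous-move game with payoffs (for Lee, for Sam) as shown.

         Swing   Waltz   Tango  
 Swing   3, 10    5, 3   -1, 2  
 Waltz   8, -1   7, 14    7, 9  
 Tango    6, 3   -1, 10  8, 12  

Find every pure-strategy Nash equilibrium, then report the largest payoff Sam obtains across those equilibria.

Both Waltz is a pure NE (Lee: 7 ≥ 5; Sam: 14 ≥ 9). Sam gets 14.
Both Tango is a pure NE (Lee: 8 ≥ 7; Sam: 12 ≥ 10). Sam gets 12.
Every other cell has a profitable deviation for at least one player. Highest of {14, 12} is 14.

14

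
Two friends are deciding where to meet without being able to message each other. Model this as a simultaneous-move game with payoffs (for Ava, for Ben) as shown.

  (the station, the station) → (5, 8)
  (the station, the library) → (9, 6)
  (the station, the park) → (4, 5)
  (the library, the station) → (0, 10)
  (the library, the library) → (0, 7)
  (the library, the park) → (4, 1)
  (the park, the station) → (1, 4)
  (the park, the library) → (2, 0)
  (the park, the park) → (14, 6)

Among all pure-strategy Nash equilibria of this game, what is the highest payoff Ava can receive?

14

Both the station is a pure NE (Ava: 5 ≥ 1; Ben: 8 ≥ 6). Ava gets 5.
Both the park is a pure NE (Ava: 14 ≥ 4; Ben: 6 ≥ 4). Ava gets 14.
Every other cell has a profitable deviation for at least one player. Highest of {5, 14} is 14.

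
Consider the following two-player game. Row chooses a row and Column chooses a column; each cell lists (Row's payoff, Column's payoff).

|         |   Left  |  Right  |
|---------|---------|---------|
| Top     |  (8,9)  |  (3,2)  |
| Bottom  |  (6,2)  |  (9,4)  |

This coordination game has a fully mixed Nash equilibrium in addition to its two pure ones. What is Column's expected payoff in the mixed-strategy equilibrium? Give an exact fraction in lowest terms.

Row mixes with probability p on Top, chosen so Column is indifferent: 9p + 2(1−p) = 2p + 4(1−p) gives p = 2/9.
Column's expected payoff is 9·2/9 + 2·7/9 = 32/9.

32/9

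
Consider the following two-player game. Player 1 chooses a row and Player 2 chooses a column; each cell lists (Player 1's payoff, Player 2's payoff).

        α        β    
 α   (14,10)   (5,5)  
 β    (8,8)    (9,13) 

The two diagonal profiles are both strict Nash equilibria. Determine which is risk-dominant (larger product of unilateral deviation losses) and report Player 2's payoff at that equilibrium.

10

At both α: Player 1 loses 14 − 8 = 6 by deviating; Player 2 loses 10 − 5 = 5. Product = 6·5 = 30.
At both β: Player 1 loses 9 − 5 = 4 by deviating; Player 2 loses 13 − 8 = 5. Product = 4·5 = 20.
30 > 20, so both α is risk-dominant. Player 2's payoff there is 10.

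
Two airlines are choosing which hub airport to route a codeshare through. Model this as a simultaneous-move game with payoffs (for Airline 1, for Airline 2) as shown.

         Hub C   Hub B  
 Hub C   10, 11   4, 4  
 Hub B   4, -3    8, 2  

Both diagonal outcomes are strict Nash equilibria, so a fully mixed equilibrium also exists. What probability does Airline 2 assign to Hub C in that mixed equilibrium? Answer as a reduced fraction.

2/5

Airline 2's mix q on Hub C must make Airline 1 indifferent between Hub C and Hub B.
Airline 1's payoff from Hub C: 10q + 4(1−q). From Hub B: 4q + 8(1−q).
Set equal: 6q = 4(1−q) → q = 4/10 = 2/5.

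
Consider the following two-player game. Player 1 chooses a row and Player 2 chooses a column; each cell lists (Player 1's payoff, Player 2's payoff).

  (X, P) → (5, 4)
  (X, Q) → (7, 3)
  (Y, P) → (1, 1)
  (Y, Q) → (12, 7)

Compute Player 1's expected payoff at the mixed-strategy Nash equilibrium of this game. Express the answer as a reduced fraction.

Player 2 mixes with probability q on P, chosen so Player 1 is indifferent: 5q + 7(1−q) = 1q + 12(1−q) gives q = 5/9.
Player 1's expected payoff (from either row, since indifferent) is 5·5/9 + 7·4/9 = 53/9.

53/9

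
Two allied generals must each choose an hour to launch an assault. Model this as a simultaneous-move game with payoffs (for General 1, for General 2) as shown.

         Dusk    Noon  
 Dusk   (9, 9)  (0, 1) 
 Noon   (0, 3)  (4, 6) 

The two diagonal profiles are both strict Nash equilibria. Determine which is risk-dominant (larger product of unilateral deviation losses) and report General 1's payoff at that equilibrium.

At both Dusk: General 1 loses 9 − 0 = 9 by deviating; General 2 loses 9 − 1 = 8. Product = 9·8 = 72.
At both Noon: General 1 loses 4 − 0 = 4 by deviating; General 2 loses 6 − 3 = 3. Product = 4·3 = 12.
72 > 12, so both Dusk is risk-dominant. General 1's payoff there is 9.

9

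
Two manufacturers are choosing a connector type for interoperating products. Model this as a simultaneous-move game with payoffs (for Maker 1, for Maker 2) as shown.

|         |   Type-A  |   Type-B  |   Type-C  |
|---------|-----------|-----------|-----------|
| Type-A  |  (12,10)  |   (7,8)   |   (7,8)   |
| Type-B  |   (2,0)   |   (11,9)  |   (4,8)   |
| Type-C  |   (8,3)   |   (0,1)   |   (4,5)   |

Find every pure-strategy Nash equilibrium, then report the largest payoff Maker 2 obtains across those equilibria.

Both Type-A is a pure NE (Maker 1: 12 ≥ 8; Maker 2: 10 ≥ 8). Maker 2 gets 10.
Both Type-B is a pure NE (Maker 1: 11 ≥ 7; Maker 2: 9 ≥ 8). Maker 2 gets 9.
Every other cell has a profitable deviation for at least one player. Highest of {10, 9} is 10.

10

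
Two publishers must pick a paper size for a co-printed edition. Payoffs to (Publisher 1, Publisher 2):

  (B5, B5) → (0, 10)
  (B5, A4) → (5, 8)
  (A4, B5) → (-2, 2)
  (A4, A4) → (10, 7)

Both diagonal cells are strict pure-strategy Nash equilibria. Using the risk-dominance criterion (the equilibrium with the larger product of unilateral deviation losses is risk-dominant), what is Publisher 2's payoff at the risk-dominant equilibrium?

At both B5: Publisher 1 loses 0 − (-2) = 2 by deviating; Publisher 2 loses 10 − 8 = 2. Product = 2·2 = 4.
At both A4: Publisher 1 loses 10 − 5 = 5 by deviating; Publisher 2 loses 7 − 2 = 5. Product = 5·5 = 25.
25 > 4, so both A4 is risk-dominant. Publisher 2's payoff there is 7.

7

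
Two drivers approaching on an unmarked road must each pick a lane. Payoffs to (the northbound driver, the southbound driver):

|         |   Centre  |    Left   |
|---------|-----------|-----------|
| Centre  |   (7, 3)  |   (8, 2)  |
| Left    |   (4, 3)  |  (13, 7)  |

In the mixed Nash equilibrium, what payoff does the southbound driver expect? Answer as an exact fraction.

3

The northbound driver mixes with probability p on Centre, chosen so the southbound driver is indifferent: 3p + 3(1−p) = 2p + 7(1−p) gives p = 4/5.
The southbound driver's expected payoff is 3·4/5 + 3·1/5 = 3.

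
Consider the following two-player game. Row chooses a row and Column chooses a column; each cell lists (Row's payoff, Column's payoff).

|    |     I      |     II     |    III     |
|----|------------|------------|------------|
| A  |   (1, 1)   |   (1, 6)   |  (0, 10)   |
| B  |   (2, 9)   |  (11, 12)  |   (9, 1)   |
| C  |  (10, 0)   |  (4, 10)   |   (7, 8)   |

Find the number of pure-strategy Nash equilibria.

1

(B, II): Row gets 11 (best alternative 4); Column gets 12 (best alternative 9). Neither deviates — NE.
(A, I) is not a NE: Row would switch to C (10 > 1).
No other cell survives both best-response checks, so there is 1 pure NE.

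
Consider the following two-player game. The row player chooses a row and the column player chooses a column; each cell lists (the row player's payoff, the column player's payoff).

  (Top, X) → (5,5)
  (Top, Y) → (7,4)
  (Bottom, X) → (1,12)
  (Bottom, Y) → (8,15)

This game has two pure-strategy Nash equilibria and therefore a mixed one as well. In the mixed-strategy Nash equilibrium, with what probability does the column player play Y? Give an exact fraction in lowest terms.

4/5

The column player's mix q on X must make the row player indifferent between Top and Bottom.
The row player's payoff from Top: 5q + 7(1−q). From Bottom: 1q + 8(1−q).
Set equal: 4q = 1(1−q) → q = 1/5.
Probability on Y is 1 − 1/5 = 4/5.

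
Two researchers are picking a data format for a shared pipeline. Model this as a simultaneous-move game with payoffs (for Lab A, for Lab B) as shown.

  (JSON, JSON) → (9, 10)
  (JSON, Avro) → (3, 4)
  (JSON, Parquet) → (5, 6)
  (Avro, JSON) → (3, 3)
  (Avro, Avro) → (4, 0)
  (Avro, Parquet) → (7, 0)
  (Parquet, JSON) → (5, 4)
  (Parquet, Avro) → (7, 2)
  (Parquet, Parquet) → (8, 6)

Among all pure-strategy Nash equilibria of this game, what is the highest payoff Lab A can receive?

9

Both JSON is a pure NE (Lab A: 9 ≥ 5; Lab B: 10 ≥ 6). Lab A gets 9.
Both Parquet is a pure NE (Lab A: 8 ≥ 7; Lab B: 6 ≥ 4). Lab A gets 8.
Every other cell has a profitable deviation for at least one player. Highest of {9, 8} is 9.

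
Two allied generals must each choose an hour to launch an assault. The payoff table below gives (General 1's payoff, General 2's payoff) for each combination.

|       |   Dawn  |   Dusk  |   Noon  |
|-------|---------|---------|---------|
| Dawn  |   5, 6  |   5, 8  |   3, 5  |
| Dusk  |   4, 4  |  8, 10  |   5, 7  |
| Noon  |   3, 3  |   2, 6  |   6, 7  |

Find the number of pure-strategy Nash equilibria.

Both Dusk: General 1 gets 8 (best alternative 5); General 2 gets 10 (best alternative 7). Neither deviates — NE.
Both Noon: General 1 gets 6 (best alternative 5); General 2 gets 7 (best alternative 6). Neither deviates — NE.
Both Dawn is not a NE: General 2 would switch to Dusk (8 > 6).
No other cell survives both best-response checks, so there are 2 pure NE.

2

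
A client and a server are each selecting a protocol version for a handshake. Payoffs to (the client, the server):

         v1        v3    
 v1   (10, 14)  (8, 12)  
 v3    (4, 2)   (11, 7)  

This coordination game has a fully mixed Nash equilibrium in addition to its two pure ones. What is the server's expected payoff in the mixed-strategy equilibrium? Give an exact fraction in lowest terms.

74/7

The client mixes with probability p on v1, chosen so the server is indifferent: 14p + 2(1−p) = 12p + 7(1−p) gives p = 5/7.
The server's expected payoff is 14·5/7 + 2·2/7 = 74/7.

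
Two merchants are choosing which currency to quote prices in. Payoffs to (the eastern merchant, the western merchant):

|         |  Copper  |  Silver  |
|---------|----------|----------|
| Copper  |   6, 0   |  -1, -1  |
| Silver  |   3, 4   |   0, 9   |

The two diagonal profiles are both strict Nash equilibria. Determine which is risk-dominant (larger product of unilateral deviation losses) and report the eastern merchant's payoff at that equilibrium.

0

At both Copper: the eastern merchant loses 6 − 3 = 3 by deviating; the western merchant loses 0 − (-1) = 1. Product = 3·1 = 3.
At both Silver: the eastern merchant loses 0 − (-1) = 1 by deviating; the western merchant loses 9 − 4 = 5. Product = 1·5 = 5.
5 > 3, so both Silver is risk-dominant. The eastern merchant's payoff there is 0.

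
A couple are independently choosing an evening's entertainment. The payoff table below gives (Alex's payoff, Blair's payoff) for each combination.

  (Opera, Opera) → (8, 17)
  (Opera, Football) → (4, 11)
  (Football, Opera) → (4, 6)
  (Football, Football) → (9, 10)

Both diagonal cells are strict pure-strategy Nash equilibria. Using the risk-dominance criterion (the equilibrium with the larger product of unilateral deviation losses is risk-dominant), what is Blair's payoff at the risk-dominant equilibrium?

At both Opera: Alex loses 8 − 4 = 4 by deviating; Blair loses 17 − 11 = 6. Product = 4·6 = 24.
At both Football: Alex loses 9 − 4 = 5 by deviating; Blair loses 10 − 6 = 4. Product = 5·4 = 20.
24 > 20, so both Opera is risk-dominant. Blair's payoff there is 17.

17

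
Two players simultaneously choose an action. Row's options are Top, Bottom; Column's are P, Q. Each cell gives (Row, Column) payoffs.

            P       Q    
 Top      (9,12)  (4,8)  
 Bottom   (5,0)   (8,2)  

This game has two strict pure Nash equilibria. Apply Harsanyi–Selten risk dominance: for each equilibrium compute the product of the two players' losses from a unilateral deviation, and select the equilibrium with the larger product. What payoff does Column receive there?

At (Top, P): Row loses 9 − 5 = 4 by deviating; Column loses 12 − 8 = 4. Product = 4·4 = 16.
At (Bottom, Q): Row loses 8 − 4 = 4 by deviating; Column loses 2 − 0 = 2. Product = 4·2 = 8.
16 > 8, so (Top, P) is risk-dominant. Column's payoff there is 12.

12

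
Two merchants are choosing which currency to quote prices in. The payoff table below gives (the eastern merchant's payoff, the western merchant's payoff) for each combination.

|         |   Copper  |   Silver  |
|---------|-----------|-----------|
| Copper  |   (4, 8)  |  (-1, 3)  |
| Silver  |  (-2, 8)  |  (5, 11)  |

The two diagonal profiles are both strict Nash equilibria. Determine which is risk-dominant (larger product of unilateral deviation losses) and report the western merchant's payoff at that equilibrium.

8

At both Copper: the eastern merchant loses 4 − (-2) = 6 by deviating; the western merchant loses 8 − 3 = 5. Product = 6·5 = 30.
At both Silver: the eastern merchant loses 5 − (-1) = 6 by deviating; the western merchant loses 11 − 8 = 3. Product = 6·3 = 18.
30 > 18, so both Copper is risk-dominant. The western merchant's payoff there is 8.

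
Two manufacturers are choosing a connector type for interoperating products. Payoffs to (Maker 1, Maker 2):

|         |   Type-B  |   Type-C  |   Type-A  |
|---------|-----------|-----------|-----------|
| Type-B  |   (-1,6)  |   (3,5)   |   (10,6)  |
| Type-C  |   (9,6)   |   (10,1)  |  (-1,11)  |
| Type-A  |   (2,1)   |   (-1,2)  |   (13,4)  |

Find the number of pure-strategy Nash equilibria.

1

Both Type-A: Maker 1 gets 13 (best alternative 10); Maker 2 gets 4 (best alternative 2). Neither deviates — NE.
Both Type-B is not a NE: Maker 1 would switch to Type-C (9 > -1).
No other cell survives both best-response checks, so there is 1 pure NE.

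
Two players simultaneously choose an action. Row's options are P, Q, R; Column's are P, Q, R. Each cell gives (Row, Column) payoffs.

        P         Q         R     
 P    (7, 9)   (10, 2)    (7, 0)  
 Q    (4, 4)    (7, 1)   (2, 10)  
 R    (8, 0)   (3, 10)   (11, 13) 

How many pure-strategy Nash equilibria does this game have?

1

Both R: Row gets 11 (best alternative 7); Column gets 13 (best alternative 10). Neither deviates — NE.
Both P is not a NE: Row would switch to R (8 > 7).
No other cell survives both best-response checks, so there is 1 pure NE.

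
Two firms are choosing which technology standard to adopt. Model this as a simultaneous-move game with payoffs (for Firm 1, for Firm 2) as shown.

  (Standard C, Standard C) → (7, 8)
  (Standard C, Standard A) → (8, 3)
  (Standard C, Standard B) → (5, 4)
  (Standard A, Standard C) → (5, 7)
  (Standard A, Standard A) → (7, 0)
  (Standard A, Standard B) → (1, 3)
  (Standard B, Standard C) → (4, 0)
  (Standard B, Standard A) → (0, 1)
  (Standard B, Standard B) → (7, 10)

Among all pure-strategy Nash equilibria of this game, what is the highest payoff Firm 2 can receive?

10

Both Standard C is a pure NE (Firm 1: 7 ≥ 5; Firm 2: 8 ≥ 4). Firm 2 gets 8.
Both Standard B is a pure NE (Firm 1: 7 ≥ 5; Firm 2: 10 ≥ 1). Firm 2 gets 10.
Every other cell has a profitable deviation for at least one player. Highest of {8, 10} is 10.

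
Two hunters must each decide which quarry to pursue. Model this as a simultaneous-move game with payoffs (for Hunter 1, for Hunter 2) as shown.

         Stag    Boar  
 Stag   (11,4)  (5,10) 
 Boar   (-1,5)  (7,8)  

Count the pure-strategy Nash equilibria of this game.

Both Boar: Hunter 1 gets 7 (best alternative 5); Hunter 2 gets 8 (best alternative 5). Neither deviates — NE.
Both Stag is not a NE: Hunter 2 would switch to Boar (10 > 4).
No other cell survives both best-response checks, so there is 1 pure NE.

1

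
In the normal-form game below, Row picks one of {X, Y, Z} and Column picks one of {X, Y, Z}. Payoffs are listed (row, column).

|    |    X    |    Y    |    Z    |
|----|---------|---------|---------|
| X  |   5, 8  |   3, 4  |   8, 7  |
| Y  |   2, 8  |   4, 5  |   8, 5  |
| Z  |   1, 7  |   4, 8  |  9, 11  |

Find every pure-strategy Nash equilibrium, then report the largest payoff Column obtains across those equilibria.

11

Both X is a pure NE (Row: 5 ≥ 2; Column: 8 ≥ 7). Column gets 8.
Both Z is a pure NE (Row: 9 ≥ 8; Column: 11 ≥ 8). Column gets 11.
Every other cell has a profitable deviation for at least one player. Highest of {8, 11} is 11.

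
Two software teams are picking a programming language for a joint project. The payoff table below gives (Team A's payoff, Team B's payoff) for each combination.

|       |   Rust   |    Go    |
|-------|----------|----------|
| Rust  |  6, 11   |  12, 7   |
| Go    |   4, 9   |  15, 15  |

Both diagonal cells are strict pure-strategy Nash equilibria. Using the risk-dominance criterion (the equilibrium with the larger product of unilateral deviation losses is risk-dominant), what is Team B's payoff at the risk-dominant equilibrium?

At both Rust: Team A loses 6 − 4 = 2 by deviating; Team B loses 11 − 7 = 4. Product = 2·4 = 8.
At both Go: Team A loses 15 − 12 = 3 by deviating; Team B loses 15 − 9 = 6. Product = 3·6 = 18.
18 > 8, so both Go is risk-dominant. Team B's payoff there is 15.

15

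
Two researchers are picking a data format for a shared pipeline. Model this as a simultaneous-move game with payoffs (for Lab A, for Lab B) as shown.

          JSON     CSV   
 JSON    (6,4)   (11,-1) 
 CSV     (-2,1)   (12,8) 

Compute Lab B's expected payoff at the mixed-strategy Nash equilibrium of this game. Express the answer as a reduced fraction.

11/4

Lab A mixes with probability p on JSON, chosen so Lab B is indifferent: 4p + 1(1−p) = (-1)p + 8(1−p) gives p = 7/12.
Lab B's expected payoff is 4·7/12 + 1·5/12 = 11/4.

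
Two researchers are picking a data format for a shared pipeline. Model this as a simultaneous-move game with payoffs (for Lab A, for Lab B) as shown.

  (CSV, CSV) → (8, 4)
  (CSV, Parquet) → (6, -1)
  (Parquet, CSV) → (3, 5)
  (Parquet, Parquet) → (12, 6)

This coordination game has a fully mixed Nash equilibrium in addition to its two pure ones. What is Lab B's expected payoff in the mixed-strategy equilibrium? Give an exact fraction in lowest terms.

29/6

Lab A mixes with probability p on CSV, chosen so Lab B is indifferent: 4p + 5(1−p) = (-1)p + 6(1−p) gives p = 1/6.
Lab B's expected payoff is 4·1/6 + 5·5/6 = 29/6.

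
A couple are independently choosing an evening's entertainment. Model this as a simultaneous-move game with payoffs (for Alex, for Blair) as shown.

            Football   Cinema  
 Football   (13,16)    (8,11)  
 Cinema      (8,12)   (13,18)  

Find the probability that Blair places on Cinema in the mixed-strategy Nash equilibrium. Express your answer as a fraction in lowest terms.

1/2

Blair's mix q on Football must make Alex indifferent between Football and Cinema.
Alex's payoff from Football: 13q + 8(1−q). From Cinema: 8q + 13(1−q).
Set equal: 5q = 5(1−q) → q = 5/10 = 1/2.
Probability on Cinema is 1 − 1/2 = 1/2.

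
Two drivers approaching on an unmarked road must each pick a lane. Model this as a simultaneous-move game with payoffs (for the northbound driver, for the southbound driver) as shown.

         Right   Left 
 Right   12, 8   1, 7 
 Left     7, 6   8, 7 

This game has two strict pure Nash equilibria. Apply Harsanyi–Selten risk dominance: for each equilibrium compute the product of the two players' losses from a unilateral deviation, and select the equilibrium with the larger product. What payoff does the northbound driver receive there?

At both Right: the northbound driver loses 12 − 7 = 5 by deviating; the southbound driver loses 8 − 7 = 1. Product = 5·1 = 5.
At both Left: the northbound driver loses 8 − 1 = 7 by deviating; the southbound driver loses 7 − 6 = 1. Product = 7·1 = 7.
7 > 5, so both Left is risk-dominant. The northbound driver's payoff there is 8.

8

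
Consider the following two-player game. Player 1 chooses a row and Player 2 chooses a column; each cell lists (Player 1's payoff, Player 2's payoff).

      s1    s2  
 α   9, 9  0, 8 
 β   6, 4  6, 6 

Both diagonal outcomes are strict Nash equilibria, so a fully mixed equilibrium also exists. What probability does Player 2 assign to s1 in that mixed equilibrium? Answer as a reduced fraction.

2/3

Player 2's mix q on s1 must make Player 1 indifferent between α and β.
Player 1's payoff from α: 9q + 0(1−q). From β: 6q + 6(1−q).
Set equal: 3q = 6(1−q) → q = 6/9 = 2/3.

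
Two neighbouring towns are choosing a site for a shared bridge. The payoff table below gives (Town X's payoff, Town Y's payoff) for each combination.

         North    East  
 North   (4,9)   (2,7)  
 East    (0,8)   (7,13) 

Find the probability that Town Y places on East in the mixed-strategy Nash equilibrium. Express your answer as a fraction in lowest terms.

4/9

Town Y's mix q on North must make Town X indifferent between North and East.
Town X's payoff from North: 4q + 2(1−q). From East: 0q + 7(1−q).
Set equal: 4q = 5(1−q) → q = 5/9.
Probability on East is 1 − 5/9 = 4/9.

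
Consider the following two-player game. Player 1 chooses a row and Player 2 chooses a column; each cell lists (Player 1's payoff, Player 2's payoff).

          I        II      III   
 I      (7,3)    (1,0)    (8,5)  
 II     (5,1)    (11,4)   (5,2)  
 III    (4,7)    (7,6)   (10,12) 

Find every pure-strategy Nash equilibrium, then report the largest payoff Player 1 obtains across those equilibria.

Both II is a pure NE (Player 1: 11 ≥ 7; Player 2: 4 ≥ 2). Player 1 gets 11.
Both III is a pure NE (Player 1: 10 ≥ 8; Player 2: 12 ≥ 7). Player 1 gets 10.
Every other cell has a profitable deviation for at least one player. Highest of {11, 10} is 11.

11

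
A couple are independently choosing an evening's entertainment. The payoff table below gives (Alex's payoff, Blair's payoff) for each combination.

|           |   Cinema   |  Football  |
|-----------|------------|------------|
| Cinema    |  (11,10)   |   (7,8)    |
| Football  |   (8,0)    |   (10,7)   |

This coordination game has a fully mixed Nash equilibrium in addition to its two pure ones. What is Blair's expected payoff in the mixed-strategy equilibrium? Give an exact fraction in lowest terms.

70/9

Alex mixes with probability p on Cinema, chosen so Blair is indifferent: 10p + 0(1−p) = 8p + 7(1−p) gives p = 7/9.
Blair's expected payoff is 10·7/9 + 0·2/9 = 70/9.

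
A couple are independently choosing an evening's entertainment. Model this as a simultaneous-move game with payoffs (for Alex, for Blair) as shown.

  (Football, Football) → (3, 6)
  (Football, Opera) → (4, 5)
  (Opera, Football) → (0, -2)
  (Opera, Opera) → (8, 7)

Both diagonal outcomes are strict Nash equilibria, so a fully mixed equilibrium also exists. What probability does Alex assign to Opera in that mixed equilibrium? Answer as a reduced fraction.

Alex's mix p on Football must make Blair indifferent between Football and Opera.
Blair's payoff from Football: 6p + (-2)(1−p). From Opera: 5p + 7(1−p).
Set equal: 1p = 9(1−p) → p = 9/10.
Probability on Opera is 1 − 9/10 = 1/10.

1/10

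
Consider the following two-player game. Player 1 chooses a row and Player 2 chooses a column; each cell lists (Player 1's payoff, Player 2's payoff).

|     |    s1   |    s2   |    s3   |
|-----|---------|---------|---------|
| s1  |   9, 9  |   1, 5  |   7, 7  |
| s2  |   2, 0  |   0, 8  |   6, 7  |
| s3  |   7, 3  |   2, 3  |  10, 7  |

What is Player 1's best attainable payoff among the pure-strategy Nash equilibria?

Both s1 is a pure NE (Player 1: 9 ≥ 7; Player 2: 9 ≥ 7). Player 1 gets 9.
Both s3 is a pure NE (Player 1: 10 ≥ 7; Player 2: 7 ≥ 3). Player 1 gets 10.
Every other cell has a profitable deviation for at least one player. Highest of {9, 10} is 10.

10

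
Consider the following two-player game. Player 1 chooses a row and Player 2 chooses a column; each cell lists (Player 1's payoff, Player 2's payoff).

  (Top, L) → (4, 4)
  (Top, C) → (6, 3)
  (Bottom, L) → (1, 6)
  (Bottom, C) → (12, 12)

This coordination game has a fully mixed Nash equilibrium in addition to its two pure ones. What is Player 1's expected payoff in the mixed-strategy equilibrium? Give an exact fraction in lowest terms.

14/3

Player 2 mixes with probability q on L, chosen so Player 1 is indifferent: 4q + 6(1−q) = 1q + 12(1−q) gives q = 2/3.
Player 1's expected payoff (from either row, since indifferent) is 4·2/3 + 6·1/3 = 14/3.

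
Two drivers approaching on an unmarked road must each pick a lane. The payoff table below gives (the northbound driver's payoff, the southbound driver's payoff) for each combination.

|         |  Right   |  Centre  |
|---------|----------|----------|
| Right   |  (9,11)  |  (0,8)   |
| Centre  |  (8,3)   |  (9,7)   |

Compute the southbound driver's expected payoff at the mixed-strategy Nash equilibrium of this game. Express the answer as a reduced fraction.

The northbound driver mixes with probability p on Right, chosen so the southbound driver is indifferent: 11p + 3(1−p) = 8p + 7(1−p) gives p = 4/7.
The southbound driver's expected payoff is 11·4/7 + 3·3/7 = 53/7.

53/7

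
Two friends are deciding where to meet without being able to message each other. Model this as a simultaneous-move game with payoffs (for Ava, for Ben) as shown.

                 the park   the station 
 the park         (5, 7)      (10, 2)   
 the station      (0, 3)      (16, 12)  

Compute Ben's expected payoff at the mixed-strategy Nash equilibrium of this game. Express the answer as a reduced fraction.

39/7

Ava mixes with probability p on the park, chosen so Ben is indifferent: 7p + 3(1−p) = 2p + 12(1−p) gives p = 9/14.
Ben's expected payoff is 7·9/14 + 3·5/14 = 39/7.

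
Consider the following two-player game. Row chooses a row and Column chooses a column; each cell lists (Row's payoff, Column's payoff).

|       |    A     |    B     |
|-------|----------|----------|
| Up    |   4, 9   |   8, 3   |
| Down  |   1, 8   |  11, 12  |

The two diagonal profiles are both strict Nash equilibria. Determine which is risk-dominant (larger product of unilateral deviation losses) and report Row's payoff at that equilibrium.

4

At (Up, A): Row loses 4 − 1 = 3 by deviating; Column loses 9 − 3 = 6. Product = 3·6 = 18.
At (Down, B): Row loses 11 − 8 = 3 by deviating; Column loses 12 − 8 = 4. Product = 3·4 = 12.
18 > 12, so (Up, A) is risk-dominant. Row's payoff there is 4.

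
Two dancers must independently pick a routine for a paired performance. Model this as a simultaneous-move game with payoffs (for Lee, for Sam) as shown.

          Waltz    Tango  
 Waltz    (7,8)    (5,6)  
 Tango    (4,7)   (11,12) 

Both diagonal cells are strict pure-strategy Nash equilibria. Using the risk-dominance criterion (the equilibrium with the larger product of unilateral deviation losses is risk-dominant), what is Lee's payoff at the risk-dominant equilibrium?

At both Waltz: Lee loses 7 − 4 = 3 by deviating; Sam loses 8 − 6 = 2. Product = 3·2 = 6.
At both Tango: Lee loses 11 − 5 = 6 by deviating; Sam loses 12 − 7 = 5. Product = 6·5 = 30.
30 > 6, so both Tango is risk-dominant. Lee's payoff there is 11.

11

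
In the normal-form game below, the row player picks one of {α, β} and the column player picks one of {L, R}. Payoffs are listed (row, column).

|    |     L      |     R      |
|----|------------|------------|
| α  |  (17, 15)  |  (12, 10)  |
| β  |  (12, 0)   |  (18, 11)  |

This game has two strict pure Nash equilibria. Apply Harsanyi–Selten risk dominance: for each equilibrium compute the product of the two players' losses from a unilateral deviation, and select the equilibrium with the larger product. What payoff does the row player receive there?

18

At (α, L): the row player loses 17 − 12 = 5 by deviating; the column player loses 15 − 10 = 5. Product = 5·5 = 25.
At (β, R): the row player loses 18 − 12 = 6 by deviating; the column player loses 11 − 0 = 11. Product = 6·11 = 66.
66 > 25, so (β, R) is risk-dominant. The row player's payoff there is 18.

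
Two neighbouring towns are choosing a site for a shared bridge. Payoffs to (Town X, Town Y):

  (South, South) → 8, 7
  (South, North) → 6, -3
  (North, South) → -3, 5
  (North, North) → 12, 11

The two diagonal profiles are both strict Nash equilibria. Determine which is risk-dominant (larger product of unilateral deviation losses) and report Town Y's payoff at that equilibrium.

At both South: Town X loses 8 − (-3) = 11 by deviating; Town Y loses 7 − (-3) = 10. Product = 11·10 = 110.
At both North: Town X loses 12 − 6 = 6 by deviating; Town Y loses 11 − 5 = 6. Product = 6·6 = 36.
110 > 36, so both South is risk-dominant. Town Y's payoff there is 7.

7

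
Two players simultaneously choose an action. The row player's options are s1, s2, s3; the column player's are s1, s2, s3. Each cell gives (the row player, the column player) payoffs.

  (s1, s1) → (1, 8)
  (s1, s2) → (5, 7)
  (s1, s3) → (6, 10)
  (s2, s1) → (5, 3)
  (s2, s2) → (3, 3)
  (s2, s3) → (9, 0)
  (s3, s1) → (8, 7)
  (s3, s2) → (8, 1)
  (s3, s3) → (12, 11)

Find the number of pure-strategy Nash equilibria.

1

Both s3: the row player gets 12 (best alternative 9); the column player gets 11 (best alternative 7). Neither deviates — NE.
Both s1 is not a NE: the row player would switch to s3 (8 > 1).
No other cell survives both best-response checks, so there is 1 pure NE.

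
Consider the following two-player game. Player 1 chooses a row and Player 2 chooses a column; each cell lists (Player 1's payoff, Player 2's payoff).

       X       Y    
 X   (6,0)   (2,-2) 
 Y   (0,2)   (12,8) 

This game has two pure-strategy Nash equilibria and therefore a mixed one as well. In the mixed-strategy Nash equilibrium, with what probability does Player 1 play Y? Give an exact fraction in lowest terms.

1/4

Player 1's mix p on X must make Player 2 indifferent between X and Y.
Player 2's payoff from X: 0p + 2(1−p). From Y: (-2)p + 8(1−p).
Set equal: 2p = 6(1−p) → p = 6/8 = 3/4.
Probability on Y is 1 − 3/4 = 1/4.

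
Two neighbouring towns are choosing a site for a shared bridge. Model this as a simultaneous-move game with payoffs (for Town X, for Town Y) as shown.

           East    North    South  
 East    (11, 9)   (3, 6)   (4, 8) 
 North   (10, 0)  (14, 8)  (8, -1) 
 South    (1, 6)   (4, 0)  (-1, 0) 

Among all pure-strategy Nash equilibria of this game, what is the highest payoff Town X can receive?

Both East is a pure NE (Town X: 11 ≥ 10; Town Y: 9 ≥ 8). Town X gets 11.
Both North is a pure NE (Town X: 14 ≥ 4; Town Y: 8 ≥ 0). Town X gets 14.
Every other cell has a profitable deviation for at least one player. Highest of {11, 14} is 14.

14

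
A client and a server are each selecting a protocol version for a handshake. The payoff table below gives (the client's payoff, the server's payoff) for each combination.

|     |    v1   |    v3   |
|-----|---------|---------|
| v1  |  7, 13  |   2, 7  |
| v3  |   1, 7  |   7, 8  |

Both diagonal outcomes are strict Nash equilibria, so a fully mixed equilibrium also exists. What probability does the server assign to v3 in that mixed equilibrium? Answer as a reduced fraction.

6/11

The server's mix q on v1 must make the client indifferent between v1 and v3.
The client's payoff from v1: 7q + 2(1−q). From v3: 1q + 7(1−q).
Set equal: 6q = 5(1−q) → q = 5/11.
Probability on v3 is 1 − 5/11 = 6/11.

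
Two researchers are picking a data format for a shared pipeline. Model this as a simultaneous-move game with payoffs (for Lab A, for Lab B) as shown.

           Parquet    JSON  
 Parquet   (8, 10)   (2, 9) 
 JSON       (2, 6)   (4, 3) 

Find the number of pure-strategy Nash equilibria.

1

Both Parquet: Lab A gets 8 (best alternative 2); Lab B gets 10 (best alternative 9). Neither deviates — NE.
Both JSON is not a NE: Lab B would switch to Parquet (6 > 3).
No other cell survives both best-response checks, so there is 1 pure NE.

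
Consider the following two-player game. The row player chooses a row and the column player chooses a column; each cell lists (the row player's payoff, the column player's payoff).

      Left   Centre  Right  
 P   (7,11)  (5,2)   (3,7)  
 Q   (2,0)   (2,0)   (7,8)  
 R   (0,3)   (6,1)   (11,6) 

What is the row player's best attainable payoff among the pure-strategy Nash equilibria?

(P, Left) is a pure NE (the row player: 7 ≥ 2; the column player: 11 ≥ 7). The row player gets 7.
(R, Right) is a pure NE (the row player: 11 ≥ 7; the column player: 6 ≥ 3). The row player gets 11.
Every other cell has a profitable deviation for at least one player. Highest of {7, 11} is 11.

11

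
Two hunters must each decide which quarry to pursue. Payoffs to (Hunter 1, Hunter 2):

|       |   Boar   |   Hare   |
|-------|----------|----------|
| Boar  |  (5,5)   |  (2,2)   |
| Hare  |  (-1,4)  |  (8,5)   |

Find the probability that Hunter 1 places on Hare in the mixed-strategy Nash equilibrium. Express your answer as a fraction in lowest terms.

3/4

Hunter 1's mix p on Boar must make Hunter 2 indifferent between Boar and Hare.
Hunter 2's payoff from Boar: 5p + 4(1−p). From Hare: 2p + 5(1−p).
Set equal: 3p = 1(1−p) → p = 1/4.
Probability on Hare is 1 − 1/4 = 3/4.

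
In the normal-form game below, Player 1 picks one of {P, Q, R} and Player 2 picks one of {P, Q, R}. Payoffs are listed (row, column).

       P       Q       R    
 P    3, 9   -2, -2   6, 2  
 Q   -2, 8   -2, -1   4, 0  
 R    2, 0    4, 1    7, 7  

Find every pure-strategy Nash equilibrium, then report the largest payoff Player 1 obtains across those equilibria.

Both P is a pure NE (Player 1: 3 ≥ 2; Player 2: 9 ≥ 2). Player 1 gets 3.
Both R is a pure NE (Player 1: 7 ≥ 6; Player 2: 7 ≥ 1). Player 1 gets 7.
Every other cell has a profitable deviation for at least one player. Highest of {3, 7} is 7.

7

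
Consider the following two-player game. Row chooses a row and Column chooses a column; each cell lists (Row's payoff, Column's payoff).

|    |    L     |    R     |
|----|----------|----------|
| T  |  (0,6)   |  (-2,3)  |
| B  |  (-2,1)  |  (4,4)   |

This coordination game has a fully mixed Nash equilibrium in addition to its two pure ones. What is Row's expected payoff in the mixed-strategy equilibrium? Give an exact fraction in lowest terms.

Column mixes with probability q on L, chosen so Row is indifferent: 0q + (-2)(1−q) = (-2)q + 4(1−q) gives q = 3/4.
Row's expected payoff (from either row, since indifferent) is 0·3/4 + (-2)·1/4 = -1/2.

-1/2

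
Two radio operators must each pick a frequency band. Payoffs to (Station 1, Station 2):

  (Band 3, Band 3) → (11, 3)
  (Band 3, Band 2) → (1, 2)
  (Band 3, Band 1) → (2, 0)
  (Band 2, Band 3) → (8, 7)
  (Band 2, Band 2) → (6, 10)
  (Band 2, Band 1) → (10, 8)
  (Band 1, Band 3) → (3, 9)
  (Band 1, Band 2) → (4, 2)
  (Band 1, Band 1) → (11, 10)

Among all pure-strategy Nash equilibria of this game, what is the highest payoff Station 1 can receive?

11

Both Band 3 is a pure NE (Station 1: 11 ≥ 8; Station 2: 3 ≥ 2). Station 1 gets 11.
Both Band 2 is a pure NE (Station 1: 6 ≥ 4; Station 2: 10 ≥ 8). Station 1 gets 6.
Both Band 1 is a pure NE (Station 1: 11 ≥ 10; Station 2: 10 ≥ 9). Station 1 gets 11.
Every other cell has a profitable deviation for at least one player. Highest of {11, 6, 11} is 11.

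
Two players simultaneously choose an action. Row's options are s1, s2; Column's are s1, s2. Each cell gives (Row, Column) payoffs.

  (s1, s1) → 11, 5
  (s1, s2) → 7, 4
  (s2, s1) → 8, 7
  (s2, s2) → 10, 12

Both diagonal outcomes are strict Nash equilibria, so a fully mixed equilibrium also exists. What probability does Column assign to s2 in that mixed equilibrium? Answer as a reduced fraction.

1/2

Column's mix q on s1 must make Row indifferent between s1 and s2.
Row's payoff from s1: 11q + 7(1−q). From s2: 8q + 10(1−q).
Set equal: 3q = 3(1−q) → q = 3/6 = 1/2.
Probability on s2 is 1 − 1/2 = 1/2.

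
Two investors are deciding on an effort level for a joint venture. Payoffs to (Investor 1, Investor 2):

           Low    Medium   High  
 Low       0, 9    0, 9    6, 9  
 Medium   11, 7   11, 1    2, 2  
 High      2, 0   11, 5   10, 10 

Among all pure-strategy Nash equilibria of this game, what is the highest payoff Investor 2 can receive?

10

(Medium, Low) is a pure NE (Investor 1: 11 ≥ 2; Investor 2: 7 ≥ 2). Investor 2 gets 7.
Both High is a pure NE (Investor 1: 10 ≥ 6; Investor 2: 10 ≥ 5). Investor 2 gets 10.
Every other cell has a profitable deviation for at least one player. Highest of {7, 10} is 10.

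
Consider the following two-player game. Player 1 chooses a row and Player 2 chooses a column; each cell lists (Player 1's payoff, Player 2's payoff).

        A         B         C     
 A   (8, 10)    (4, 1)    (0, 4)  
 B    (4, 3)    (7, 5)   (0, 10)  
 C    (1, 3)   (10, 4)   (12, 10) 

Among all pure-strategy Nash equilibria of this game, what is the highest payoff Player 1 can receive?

12

Both A is a pure NE (Player 1: 8 ≥ 4; Player 2: 10 ≥ 4). Player 1 gets 8.
Both C is a pure NE (Player 1: 12 ≥ 0; Player 2: 10 ≥ 4). Player 1 gets 12.
Every other cell has a profitable deviation for at least one player. Highest of {8, 12} is 12.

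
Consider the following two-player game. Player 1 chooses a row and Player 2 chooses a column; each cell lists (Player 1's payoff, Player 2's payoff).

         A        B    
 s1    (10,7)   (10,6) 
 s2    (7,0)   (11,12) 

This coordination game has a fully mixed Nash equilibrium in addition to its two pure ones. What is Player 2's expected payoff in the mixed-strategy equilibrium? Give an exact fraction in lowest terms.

84/13

Player 1 mixes with probability p on s1, chosen so Player 2 is indifferent: 7p + 0(1−p) = 6p + 12(1−p) gives p = 12/13.
Player 2's expected payoff is 7·12/13 + 0·1/13 = 84/13.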